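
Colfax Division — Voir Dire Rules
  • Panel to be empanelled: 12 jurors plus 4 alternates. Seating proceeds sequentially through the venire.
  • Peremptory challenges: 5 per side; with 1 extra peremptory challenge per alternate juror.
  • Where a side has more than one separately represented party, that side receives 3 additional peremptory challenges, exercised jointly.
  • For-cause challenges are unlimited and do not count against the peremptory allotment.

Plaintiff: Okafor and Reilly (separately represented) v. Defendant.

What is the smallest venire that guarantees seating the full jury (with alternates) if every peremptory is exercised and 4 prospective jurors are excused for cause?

41

Seats to fill: 12 + 4 alternates = 16.
Peremptories — Plaintiff: 5 + 1×4 + 3 = 12; Defendant: 5 + 1×4 = 9; total 21.
For-cause removals: 4.
Minimum venire: 16 + 21 + 4 = 41.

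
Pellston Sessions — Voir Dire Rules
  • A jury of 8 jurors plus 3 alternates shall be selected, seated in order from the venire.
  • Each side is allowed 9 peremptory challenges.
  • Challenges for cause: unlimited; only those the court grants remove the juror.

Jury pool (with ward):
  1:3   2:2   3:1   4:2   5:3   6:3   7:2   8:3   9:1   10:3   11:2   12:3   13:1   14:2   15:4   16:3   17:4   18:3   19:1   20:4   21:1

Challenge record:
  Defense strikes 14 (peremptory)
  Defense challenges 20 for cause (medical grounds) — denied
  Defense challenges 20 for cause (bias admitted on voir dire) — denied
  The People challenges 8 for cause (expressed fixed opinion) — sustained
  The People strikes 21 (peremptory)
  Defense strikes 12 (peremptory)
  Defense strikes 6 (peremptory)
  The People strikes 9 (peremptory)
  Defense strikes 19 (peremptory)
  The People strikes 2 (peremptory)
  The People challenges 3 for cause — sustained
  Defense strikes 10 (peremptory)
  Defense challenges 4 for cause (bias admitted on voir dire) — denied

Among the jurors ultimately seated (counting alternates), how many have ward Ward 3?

4

Removed: #2, #3, #6, #8, #9, #10, #12, #14, #19, #21.
Seated (11 incl. alternates): #1, #4, #5, #7, #11, #13, #15, #16, #17, #18, #20.
Of those, in Ward 3: #1, #5, #16, #18 → 4.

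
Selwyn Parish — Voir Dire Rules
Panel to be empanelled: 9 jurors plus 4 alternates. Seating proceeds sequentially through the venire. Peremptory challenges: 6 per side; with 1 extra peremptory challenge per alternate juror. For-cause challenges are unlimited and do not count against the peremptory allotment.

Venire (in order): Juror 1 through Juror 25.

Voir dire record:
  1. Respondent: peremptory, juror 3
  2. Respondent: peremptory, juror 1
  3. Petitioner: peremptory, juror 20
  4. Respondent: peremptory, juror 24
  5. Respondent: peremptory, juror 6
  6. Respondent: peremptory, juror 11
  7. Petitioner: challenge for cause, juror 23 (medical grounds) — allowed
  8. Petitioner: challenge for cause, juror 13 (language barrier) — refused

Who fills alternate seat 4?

17

Removed: #1, #3, #6, #11, #20, #23, #24. (#13 stays — for-cause denied.)
Filling seats in venire order through position 13: #2, #4, #5, #7, #8, #9, #10, #12, #13, #14, #15, #16, #17.
So alternate 4 is #17.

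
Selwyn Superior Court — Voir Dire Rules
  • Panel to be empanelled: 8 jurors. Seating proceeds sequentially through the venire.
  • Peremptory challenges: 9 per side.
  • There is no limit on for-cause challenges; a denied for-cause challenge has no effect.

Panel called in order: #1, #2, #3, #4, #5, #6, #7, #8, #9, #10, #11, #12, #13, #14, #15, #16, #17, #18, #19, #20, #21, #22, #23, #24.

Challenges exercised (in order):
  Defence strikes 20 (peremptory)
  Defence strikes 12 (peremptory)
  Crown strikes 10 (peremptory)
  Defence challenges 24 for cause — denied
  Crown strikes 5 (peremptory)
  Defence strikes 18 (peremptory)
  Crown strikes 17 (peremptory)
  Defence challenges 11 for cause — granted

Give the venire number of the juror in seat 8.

Removed: #5, #10, #11, #12, #17, #18, #20. (#24 stays — for-cause denied.)
Filling seats in venire order through position 8: #1, #2, #3, #4, #6, #7, #8, #9.
So seat 8 is #9.

9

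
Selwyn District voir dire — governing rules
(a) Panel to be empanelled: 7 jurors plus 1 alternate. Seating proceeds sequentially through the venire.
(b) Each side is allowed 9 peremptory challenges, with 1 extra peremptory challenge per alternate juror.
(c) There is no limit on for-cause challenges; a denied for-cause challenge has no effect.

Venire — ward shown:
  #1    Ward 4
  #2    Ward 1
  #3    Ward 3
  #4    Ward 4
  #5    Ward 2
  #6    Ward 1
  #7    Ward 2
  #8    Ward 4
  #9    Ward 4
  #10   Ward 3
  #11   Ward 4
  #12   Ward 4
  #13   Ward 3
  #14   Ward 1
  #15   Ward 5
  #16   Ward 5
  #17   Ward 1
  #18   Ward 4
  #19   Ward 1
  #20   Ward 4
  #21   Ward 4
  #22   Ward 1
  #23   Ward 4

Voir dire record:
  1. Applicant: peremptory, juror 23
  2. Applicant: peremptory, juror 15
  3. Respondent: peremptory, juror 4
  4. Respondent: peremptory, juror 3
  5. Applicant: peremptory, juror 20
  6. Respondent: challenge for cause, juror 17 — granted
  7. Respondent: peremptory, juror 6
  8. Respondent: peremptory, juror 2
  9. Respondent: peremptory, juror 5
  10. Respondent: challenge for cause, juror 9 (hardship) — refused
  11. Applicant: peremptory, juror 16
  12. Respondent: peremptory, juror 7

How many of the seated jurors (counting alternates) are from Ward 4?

Removed: #2, #3, #4, #5, #6, #7, #15, #16, #17, #20, #23.
Seated (8 incl. alternates): #1, #8, #9, #10, #11, #12, #13, #14.
Of those, in Ward 4: #1, #8, #9, #11, #12 → 5.

5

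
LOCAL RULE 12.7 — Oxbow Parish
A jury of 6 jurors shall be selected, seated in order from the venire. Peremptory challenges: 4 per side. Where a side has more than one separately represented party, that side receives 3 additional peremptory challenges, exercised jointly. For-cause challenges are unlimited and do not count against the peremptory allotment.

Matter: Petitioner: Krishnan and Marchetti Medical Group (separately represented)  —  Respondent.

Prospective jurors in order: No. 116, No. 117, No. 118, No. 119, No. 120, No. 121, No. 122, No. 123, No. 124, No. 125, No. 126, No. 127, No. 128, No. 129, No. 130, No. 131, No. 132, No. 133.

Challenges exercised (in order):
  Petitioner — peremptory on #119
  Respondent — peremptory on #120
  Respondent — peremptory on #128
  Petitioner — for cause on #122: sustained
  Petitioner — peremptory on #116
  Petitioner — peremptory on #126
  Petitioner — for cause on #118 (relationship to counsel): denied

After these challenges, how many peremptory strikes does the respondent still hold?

2

Respondent allotment: 4.
Respondent peremptories used: #120, #128 — 2.
Remaining: 4 − 2 = 2.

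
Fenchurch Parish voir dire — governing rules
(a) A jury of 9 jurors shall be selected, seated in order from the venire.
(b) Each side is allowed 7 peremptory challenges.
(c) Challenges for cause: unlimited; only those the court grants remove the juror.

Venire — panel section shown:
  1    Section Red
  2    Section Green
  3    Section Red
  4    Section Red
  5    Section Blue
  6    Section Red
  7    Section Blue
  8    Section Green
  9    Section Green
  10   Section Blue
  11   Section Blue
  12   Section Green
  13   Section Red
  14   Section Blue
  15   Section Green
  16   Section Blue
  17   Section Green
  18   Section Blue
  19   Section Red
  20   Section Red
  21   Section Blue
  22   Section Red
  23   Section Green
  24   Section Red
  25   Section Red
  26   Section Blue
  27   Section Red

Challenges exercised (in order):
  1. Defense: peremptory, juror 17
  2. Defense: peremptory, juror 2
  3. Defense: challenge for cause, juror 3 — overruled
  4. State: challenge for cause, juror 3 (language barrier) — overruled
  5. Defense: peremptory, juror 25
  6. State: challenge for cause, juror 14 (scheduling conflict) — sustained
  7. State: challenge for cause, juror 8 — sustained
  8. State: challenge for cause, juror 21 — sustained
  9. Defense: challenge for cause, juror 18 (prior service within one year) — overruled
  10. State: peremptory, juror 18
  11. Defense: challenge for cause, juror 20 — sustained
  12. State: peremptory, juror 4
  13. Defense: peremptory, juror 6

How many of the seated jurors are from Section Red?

3

Removed: #2, #4, #6, #8, #14, #17, #18, #20, #21, #25.
Seated jurors 1–9: #1, #3, #5, #7, #9, #10, #11, #12, #13.
Of those, in Section Red: #1, #3, #13 → 3.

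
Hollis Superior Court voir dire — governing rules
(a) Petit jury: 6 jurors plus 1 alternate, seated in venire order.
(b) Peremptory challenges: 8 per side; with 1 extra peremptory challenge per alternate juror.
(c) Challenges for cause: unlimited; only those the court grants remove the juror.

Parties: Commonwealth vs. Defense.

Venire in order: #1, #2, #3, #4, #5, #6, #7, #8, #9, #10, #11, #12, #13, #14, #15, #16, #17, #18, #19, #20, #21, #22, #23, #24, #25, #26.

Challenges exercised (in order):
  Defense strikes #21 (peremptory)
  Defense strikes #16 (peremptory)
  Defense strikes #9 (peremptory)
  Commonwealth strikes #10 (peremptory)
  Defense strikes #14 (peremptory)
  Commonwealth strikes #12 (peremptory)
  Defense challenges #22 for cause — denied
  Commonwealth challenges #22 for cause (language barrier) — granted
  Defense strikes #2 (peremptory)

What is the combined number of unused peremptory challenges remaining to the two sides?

11

Commonwealth allotment: 8 base + 1 × 1 alternate = 9. Defense allotment: 8 base + 1 × 1 alternate = 9.
Commonwealth peremptories used: #10, #12 — 2 (the for-cause on #22 doesn't count).
Defense peremptories used: #21, #16, #9, #14, #2 — 5 (the for-cause on #22 doesn't count).
Remaining: (9 − 2) + (9 − 5) = 11.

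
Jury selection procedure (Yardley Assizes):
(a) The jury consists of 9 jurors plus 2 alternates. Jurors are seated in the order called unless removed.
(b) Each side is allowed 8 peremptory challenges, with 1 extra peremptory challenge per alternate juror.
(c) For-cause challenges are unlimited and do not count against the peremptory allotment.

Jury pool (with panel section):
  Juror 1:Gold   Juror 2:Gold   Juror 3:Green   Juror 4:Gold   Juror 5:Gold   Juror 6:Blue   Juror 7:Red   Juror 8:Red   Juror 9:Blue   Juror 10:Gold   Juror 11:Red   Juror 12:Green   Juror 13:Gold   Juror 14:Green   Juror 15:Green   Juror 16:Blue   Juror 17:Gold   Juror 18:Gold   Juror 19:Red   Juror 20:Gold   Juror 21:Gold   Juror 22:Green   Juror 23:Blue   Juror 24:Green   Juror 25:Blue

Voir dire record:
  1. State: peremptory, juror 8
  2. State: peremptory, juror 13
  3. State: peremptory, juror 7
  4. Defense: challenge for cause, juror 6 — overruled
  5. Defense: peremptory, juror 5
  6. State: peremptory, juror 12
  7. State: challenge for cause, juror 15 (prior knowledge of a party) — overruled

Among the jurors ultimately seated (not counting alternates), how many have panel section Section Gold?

4

Removed: #5, #7, #8, #12, #13.
Seated jurors 1–9: #1, #2, #3, #4, #6, #9, #10, #11, #14 (alternates #15, #16 not counted).
Of those, in Section Gold: #1, #2, #4, #10 → 4.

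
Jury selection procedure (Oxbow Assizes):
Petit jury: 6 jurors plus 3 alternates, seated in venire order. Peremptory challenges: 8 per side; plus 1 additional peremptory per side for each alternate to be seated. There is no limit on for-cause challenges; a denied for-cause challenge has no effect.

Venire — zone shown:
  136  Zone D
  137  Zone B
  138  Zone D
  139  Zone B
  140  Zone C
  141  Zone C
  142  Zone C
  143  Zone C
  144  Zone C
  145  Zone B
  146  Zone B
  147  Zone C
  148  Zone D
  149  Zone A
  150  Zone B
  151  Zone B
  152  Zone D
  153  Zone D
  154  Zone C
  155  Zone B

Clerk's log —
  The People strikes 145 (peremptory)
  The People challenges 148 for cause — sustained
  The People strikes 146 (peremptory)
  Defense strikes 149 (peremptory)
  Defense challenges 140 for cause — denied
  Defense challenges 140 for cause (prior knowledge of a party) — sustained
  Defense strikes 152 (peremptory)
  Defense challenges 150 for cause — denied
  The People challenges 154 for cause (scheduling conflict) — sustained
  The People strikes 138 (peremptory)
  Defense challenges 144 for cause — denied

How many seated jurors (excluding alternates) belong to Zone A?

Removed: #138, #140, #145, #146, #148, #149, #152, #154.
Seated jurors 1–6: #136, #137, #139, #141, #142, #143 (alternates #144, #147, #150 not counted).
None of those are in Zone A → 0.

0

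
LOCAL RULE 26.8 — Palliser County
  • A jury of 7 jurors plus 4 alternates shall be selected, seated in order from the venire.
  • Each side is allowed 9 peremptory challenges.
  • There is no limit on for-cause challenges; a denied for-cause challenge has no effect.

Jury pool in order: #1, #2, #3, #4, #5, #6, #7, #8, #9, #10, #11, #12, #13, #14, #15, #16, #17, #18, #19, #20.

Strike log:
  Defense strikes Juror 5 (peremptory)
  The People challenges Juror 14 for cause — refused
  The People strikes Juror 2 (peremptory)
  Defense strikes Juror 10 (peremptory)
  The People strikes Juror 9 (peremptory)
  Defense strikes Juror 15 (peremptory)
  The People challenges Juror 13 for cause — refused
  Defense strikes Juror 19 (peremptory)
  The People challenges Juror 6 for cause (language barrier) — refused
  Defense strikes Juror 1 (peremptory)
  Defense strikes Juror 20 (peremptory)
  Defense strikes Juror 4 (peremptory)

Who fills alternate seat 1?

Removed: #1, #2, #4, #5, #9, #10, #15, #19, #20. (#6, #13, #14 stay — for-cause denied.)
Seating in order: seats 1–7 → #3, #6, #7, #8, #11, #12, #13; alternates → #14, #16, #17, #18.
So alternate 1 is #14.

14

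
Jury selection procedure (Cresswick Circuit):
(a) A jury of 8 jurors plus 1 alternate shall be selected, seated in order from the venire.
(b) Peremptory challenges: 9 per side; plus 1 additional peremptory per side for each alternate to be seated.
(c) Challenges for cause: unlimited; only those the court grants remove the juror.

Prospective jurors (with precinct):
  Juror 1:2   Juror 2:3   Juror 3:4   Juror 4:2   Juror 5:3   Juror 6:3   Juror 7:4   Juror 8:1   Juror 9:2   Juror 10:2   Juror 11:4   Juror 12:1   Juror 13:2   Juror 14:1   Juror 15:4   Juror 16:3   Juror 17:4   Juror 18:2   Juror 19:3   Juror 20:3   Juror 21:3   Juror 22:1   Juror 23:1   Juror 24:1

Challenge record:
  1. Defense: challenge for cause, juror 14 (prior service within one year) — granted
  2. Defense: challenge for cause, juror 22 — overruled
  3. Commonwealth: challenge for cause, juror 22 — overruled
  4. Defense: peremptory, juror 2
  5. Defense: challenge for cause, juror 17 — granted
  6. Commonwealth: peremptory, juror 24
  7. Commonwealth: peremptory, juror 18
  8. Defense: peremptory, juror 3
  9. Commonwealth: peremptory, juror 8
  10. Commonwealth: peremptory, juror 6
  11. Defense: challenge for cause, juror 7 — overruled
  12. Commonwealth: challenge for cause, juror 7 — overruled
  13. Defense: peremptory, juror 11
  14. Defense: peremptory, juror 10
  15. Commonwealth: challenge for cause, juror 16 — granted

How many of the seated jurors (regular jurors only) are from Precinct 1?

1

Removed: #2, #3, #6, #8, #10, #11, #14, #16, #17, #18, #24.
Seated jurors 1–8: #1, #4, #5, #7, #9, #12, #13, #15 (alternates #19 not counted).
Of those, in Precinct 1: #12 → 1.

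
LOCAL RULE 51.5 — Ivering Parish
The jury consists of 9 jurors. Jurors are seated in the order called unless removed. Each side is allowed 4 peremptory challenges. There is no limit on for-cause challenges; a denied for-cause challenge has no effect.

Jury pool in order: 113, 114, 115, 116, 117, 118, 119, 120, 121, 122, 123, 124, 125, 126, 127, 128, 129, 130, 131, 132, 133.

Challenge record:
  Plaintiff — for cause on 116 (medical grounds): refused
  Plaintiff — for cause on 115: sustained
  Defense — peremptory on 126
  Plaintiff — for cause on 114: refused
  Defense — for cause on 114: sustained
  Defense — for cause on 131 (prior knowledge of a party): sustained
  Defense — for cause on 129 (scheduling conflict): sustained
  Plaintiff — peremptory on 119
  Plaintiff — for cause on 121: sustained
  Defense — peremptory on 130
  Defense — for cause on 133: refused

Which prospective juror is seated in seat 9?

125

Removed: #114, #115, #119, #121, #126, #129, #130, #131. (#116, #133 stay — for-cause denied.)
Seating in order: seats 1–9 → #113, #116, #117, #118, #120, #122, #123, #124, #125.
So seat 9 is #125.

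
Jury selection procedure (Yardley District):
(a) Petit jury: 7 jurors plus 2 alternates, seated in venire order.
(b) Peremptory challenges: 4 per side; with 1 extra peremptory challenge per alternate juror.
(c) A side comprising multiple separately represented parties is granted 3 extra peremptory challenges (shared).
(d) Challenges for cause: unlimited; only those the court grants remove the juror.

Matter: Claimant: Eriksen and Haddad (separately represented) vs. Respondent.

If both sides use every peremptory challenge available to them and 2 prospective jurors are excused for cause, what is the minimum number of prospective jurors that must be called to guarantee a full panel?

Seats to fill: 7 + 2 alternates = 9.
Peremptories — Claimant: 4 + 1×2 + 3 = 9; Respondent: 4 + 1×2 = 6; total 15.
For-cause removals: 2.
Minimum venire: 9 + 15 + 2 = 26.

26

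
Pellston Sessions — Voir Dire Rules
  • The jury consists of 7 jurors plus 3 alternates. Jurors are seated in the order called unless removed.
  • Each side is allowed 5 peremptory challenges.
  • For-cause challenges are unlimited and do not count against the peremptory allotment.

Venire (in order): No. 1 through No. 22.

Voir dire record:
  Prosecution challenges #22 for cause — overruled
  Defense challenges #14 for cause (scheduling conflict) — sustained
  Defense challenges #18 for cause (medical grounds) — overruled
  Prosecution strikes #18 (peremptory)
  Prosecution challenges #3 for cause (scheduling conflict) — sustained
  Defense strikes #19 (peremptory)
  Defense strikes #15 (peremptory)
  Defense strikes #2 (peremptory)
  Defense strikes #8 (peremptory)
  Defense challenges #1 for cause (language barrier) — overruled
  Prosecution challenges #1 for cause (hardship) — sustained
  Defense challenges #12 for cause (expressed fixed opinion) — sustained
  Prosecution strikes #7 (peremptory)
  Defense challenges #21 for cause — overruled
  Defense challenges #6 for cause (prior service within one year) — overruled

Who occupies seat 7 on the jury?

Removed: #1, #2, #3, #7, #8, #12, #14, #15, #18, #19. (#6, #21, #22 stay — for-cause denied.)
Seating in order: seats 1–7 → #4, #5, #6, #9, #10, #11, #13; alternates → #16, #17, #20.
So seat 7 is #13.

13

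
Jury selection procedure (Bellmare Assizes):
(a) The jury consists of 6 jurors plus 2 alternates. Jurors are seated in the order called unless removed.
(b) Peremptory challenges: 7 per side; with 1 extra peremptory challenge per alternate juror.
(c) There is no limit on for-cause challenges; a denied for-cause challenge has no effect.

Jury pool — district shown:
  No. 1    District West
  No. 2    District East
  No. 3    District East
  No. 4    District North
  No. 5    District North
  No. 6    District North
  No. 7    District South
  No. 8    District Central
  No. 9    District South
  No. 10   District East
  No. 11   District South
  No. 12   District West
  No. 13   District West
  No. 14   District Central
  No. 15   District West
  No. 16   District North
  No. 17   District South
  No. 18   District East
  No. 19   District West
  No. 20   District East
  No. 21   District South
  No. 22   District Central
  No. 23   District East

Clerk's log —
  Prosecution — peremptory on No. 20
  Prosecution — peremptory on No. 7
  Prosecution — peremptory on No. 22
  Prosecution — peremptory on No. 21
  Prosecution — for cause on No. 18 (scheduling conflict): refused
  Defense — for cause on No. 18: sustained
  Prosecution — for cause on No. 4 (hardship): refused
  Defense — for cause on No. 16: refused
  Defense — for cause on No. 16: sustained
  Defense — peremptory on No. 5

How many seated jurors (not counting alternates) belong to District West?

1

Removed: #5, #7, #16, #18, #20, #21, #22.
Seated jurors 1–6: #1, #2, #3, #4, #6, #8 (alternates #9, #10 not counted).
Of those, in District West: #1 → 1.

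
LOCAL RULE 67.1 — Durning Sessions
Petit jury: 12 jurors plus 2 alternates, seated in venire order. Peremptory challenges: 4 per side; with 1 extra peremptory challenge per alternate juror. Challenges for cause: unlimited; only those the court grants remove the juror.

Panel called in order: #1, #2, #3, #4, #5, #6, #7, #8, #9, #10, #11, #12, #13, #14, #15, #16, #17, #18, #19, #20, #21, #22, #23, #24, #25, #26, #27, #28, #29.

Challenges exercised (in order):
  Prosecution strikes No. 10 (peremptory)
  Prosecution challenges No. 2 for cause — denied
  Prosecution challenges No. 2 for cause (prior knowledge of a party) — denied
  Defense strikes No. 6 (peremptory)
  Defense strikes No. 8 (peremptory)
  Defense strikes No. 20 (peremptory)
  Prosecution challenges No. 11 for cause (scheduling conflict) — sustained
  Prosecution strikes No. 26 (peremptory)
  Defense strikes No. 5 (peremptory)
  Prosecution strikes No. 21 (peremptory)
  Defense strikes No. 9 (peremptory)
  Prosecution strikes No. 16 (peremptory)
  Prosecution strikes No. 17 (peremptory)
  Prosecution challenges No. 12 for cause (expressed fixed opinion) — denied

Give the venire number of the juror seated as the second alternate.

Removed: #5, #6, #8, #9, #10, #11, #16, #17, #20, #21, #26. (#2, #12 stay — for-cause denied.)
Filling seats in venire order through position 14: #1, #2, #3, #4, #7, #12, #13, #14, #15, #18, #19, #22, #23, #24.
So alternate 2 is #24.

24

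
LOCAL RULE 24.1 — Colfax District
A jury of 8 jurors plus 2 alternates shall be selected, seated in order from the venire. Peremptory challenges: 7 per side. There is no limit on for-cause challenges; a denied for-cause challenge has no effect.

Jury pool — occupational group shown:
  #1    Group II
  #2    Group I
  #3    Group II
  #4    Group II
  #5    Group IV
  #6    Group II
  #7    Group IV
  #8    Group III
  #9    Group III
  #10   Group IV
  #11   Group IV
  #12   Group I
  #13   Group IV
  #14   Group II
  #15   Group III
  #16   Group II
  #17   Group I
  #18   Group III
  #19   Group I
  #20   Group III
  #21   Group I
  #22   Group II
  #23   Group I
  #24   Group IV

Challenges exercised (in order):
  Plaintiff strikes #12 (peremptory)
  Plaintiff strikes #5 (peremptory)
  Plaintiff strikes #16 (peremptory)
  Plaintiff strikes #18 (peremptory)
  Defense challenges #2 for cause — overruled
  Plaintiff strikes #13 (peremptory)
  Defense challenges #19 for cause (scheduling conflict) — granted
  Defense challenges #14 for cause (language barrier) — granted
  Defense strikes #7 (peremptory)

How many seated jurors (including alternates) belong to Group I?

Removed: #5, #7, #12, #13, #14, #16, #18, #19.
Seated (10 incl. alternates): #1, #2, #3, #4, #6, #8, #9, #10, #11, #15.
Of those, in Group I: #2 → 1.

1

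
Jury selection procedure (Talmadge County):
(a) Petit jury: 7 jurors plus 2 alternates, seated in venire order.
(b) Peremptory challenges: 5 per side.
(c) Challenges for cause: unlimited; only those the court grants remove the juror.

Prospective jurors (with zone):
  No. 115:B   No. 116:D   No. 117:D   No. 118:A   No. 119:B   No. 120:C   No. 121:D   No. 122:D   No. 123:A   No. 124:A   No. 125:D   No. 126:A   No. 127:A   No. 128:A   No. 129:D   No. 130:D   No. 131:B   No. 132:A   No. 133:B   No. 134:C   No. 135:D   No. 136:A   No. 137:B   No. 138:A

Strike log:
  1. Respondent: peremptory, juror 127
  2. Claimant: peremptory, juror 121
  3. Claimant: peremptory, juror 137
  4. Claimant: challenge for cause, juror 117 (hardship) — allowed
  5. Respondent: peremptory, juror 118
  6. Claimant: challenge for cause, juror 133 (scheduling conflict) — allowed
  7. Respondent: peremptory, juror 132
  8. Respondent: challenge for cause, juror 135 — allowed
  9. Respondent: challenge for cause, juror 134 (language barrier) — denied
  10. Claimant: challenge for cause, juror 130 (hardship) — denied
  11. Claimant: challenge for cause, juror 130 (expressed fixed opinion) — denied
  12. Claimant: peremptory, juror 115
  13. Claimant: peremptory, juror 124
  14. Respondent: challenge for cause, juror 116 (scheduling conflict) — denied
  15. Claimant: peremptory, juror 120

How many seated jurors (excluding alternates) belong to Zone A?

Removed: #115, #117, #118, #120, #121, #124, #127, #132, #133, #135, #137.
Seated jurors 1–7: #116, #119, #122, #123, #125, #126, #128 (alternates #129, #130 not counted).
Of those, in Zone A: #123, #126, #128 → 3.

3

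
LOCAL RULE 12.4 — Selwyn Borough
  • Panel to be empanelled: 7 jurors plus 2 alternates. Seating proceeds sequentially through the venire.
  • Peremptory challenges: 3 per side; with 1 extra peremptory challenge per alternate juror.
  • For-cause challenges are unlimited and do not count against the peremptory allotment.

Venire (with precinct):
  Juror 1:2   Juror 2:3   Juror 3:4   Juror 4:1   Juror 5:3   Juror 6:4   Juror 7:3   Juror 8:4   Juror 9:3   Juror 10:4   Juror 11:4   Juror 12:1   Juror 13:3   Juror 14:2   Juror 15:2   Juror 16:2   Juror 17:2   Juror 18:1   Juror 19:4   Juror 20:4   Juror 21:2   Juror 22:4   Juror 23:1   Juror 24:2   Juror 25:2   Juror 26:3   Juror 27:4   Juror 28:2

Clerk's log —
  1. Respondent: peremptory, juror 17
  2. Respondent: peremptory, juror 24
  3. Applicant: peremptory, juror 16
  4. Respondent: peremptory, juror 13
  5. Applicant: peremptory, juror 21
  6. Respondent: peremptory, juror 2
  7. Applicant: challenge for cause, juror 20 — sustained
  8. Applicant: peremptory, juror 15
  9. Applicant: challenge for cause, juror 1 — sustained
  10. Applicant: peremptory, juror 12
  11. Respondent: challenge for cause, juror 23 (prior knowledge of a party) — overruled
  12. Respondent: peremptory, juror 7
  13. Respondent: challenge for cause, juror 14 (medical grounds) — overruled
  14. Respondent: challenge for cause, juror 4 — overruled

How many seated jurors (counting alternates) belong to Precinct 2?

Removed: #1, #2, #7, #12, #13, #15, #16, #17, #20, #21, #24.
Seated (9 incl. alternates): #3, #4, #5, #6, #8, #9, #10, #11, #14.
Of those, in Precinct 2: #14 → 1.

1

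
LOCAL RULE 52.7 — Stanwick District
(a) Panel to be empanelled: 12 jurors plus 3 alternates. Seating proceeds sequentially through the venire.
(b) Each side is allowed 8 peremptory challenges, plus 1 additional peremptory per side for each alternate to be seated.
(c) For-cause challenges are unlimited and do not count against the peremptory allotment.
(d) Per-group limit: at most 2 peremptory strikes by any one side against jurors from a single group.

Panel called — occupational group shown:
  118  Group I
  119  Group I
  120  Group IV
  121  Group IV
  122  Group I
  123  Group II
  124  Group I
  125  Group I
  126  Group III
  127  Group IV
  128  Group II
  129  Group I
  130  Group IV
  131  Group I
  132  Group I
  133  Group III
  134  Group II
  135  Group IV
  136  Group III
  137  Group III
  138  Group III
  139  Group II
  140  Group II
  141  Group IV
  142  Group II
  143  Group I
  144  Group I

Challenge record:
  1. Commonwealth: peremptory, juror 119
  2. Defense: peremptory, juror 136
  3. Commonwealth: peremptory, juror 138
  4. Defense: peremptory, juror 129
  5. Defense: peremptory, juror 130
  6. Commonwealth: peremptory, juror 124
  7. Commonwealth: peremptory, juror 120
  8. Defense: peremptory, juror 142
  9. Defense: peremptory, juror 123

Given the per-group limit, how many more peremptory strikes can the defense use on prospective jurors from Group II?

Defense peremptories so far: #136, #129, #130, #142, #123 — 5 of 11 used, 6 left overall.
Against Group II: #142, #123 — 2 used; per-group cap 2 leaves 0.
Binding limit: min(6, 0) = 0.

0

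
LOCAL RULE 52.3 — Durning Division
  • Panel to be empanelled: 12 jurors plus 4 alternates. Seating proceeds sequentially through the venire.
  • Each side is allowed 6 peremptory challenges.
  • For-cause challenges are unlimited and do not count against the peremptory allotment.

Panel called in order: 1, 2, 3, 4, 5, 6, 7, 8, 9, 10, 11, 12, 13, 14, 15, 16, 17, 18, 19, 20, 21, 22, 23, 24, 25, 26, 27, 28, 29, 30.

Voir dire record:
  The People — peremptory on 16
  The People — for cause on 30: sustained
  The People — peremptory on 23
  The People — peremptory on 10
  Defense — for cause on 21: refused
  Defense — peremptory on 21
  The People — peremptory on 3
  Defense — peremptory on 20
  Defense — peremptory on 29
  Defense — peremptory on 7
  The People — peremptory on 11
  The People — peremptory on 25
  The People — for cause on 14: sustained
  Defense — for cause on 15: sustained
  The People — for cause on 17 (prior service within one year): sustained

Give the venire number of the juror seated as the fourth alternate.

Removed: #3, #7, #10, #11, #14, #15, #16, #17, #20, #21, #23, #25, #29, #30.
Filling seats in venire order through position 16: #1, #2, #4, #5, #6, #8, #9, #12, #13, #18, #19, #22, #24, #26, #27, #28.
So alternate 4 is #28.

28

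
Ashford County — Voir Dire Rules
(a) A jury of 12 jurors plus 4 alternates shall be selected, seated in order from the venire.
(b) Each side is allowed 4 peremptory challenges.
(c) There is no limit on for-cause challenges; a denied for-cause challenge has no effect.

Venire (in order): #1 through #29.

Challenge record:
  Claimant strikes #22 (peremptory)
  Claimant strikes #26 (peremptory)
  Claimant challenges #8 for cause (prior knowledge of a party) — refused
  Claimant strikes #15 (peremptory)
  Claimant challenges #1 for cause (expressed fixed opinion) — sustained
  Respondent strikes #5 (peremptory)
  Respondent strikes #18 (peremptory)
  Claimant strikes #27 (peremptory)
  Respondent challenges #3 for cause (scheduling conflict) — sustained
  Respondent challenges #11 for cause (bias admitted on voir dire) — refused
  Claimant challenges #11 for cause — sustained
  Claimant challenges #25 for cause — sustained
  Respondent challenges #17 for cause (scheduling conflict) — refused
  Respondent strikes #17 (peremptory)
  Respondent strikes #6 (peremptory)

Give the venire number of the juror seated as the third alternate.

Removed: #1, #3, #5, #6, #11, #15, #17, #18, #22, #25, #26, #27. (#8 stays — for-cause denied.)
Seating in order: seats 1–12 → #2, #4, #7, #8, #9, #10, #12, #13, #14, #16, #19, #20; alternates → #21, #23, #24, #28.
So alternate 3 is #24.

24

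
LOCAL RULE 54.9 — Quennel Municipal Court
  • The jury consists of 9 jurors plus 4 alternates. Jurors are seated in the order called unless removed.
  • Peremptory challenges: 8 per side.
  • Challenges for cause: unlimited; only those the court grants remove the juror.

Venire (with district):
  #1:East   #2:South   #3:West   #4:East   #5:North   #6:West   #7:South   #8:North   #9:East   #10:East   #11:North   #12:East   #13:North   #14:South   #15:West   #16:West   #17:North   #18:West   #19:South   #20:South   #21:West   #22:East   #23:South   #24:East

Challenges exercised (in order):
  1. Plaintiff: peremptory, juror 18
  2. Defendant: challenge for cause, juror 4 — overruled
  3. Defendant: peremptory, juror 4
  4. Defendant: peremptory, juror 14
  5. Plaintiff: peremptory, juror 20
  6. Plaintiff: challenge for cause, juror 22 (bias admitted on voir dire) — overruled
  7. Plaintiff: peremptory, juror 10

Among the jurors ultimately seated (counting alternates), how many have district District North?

4

Removed: #4, #10, #14, #18, #20.
Seated (13 incl. alternates): #1, #2, #3, #5, #6, #7, #8, #9, #11, #12, #13, #15, #16.
Of those, in District North: #5, #8, #11, #13 → 4.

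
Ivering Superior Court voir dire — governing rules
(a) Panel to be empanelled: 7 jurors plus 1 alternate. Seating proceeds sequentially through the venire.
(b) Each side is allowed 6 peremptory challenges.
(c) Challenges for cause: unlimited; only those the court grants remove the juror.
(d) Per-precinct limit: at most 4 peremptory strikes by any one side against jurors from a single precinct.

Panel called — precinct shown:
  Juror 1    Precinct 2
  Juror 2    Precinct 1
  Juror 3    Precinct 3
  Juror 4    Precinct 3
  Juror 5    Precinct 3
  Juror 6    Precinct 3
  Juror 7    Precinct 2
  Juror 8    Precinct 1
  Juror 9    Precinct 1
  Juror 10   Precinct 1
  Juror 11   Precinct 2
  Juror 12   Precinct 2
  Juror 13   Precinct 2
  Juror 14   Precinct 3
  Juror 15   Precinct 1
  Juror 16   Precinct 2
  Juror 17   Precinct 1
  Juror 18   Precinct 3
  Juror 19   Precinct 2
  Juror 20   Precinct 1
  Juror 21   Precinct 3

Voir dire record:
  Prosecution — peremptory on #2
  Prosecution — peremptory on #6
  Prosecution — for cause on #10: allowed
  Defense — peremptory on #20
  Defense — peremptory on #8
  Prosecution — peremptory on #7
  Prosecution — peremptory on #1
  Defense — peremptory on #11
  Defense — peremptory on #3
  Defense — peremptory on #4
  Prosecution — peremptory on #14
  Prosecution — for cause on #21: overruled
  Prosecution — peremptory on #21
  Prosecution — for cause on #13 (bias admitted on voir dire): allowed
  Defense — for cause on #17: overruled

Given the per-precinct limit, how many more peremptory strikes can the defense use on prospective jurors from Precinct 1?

1

Defense peremptories so far: #20, #8, #11, #3, #4 — 5 of 6 used, 1 left overall.
Against Precinct 1: #20, #8 — 2 used; per-precinct cap 4 leaves 2.
Binding limit: min(1, 2) = 1.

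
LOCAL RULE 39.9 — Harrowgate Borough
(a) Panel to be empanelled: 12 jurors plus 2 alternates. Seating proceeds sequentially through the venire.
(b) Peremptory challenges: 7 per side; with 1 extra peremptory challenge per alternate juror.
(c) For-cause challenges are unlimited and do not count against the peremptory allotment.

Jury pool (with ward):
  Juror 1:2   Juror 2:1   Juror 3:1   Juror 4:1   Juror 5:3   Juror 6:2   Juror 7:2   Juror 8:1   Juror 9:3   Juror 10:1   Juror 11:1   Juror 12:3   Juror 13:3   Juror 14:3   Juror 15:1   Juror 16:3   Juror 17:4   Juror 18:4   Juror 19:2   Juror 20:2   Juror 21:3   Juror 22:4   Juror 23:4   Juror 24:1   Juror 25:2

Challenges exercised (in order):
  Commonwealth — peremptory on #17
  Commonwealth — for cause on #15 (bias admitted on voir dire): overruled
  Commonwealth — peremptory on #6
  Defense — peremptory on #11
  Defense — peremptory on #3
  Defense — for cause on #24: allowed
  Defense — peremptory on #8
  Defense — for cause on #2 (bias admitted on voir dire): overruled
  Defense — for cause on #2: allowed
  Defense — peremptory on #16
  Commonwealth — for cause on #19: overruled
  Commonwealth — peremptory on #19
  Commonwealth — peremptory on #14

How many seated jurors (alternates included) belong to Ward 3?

5

Removed: #2, #3, #6, #8, #11, #14, #16, #17, #19, #24.
Seated (14 incl. alternates): #1, #4, #5, #7, #9, #10, #12, #13, #15, #18, #20, #21, #22, #23.
Of those, in Ward 3: #5, #9, #12, #13, #21 → 5.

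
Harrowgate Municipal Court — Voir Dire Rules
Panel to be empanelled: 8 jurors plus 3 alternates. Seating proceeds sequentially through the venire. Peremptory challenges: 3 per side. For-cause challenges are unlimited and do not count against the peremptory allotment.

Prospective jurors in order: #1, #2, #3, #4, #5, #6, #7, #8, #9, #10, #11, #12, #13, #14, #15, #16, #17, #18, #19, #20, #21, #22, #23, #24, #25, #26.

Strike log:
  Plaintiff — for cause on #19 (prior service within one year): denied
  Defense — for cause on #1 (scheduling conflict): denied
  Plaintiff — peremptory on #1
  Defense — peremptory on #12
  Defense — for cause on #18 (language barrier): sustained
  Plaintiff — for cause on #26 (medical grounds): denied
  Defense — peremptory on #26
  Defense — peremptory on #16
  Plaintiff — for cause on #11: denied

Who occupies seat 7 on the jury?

8

Removed: #1, #12, #16, #18, #26. (#11, #19 stay — for-cause denied.)
Seating in order: seats 1–8 → #2, #3, #4, #5, #6, #7, #8, #9; alternates → #10, #11, #13.
So seat 7 is #8.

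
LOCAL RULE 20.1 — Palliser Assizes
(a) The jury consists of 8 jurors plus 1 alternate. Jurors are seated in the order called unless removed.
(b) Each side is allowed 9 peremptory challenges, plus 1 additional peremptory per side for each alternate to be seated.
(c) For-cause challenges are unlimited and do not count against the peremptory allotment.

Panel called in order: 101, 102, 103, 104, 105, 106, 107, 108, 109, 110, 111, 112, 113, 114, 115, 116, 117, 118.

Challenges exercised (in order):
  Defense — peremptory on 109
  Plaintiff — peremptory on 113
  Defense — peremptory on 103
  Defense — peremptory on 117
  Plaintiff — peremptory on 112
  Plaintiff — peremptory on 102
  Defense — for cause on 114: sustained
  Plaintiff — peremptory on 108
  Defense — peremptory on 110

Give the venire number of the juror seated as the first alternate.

118

Removed: #102, #103, #108, #109, #110, #112, #113, #114, #117.
Seating in order: seats 1–8 → #101, #104, #105, #106, #107, #111, #115, #116; alternates → #118.
So alternate 1 is #118.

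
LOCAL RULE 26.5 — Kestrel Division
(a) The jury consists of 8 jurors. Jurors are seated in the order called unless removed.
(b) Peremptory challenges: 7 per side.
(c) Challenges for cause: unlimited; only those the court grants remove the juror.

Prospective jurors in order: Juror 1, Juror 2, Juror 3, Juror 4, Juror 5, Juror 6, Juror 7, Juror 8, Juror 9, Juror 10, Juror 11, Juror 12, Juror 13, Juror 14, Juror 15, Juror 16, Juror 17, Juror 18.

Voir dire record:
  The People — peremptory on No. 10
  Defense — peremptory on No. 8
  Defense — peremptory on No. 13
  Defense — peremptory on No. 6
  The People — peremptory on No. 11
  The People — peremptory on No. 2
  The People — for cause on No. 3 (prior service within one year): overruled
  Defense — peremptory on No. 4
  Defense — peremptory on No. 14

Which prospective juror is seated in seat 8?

16

Removed: #2, #4, #6, #8, #10, #11, #13, #14. (#3 stays — for-cause denied.)
Filling seats in venire order through position 8: #1, #3, #5, #7, #9, #12, #15, #16.
So seat 8 is #16.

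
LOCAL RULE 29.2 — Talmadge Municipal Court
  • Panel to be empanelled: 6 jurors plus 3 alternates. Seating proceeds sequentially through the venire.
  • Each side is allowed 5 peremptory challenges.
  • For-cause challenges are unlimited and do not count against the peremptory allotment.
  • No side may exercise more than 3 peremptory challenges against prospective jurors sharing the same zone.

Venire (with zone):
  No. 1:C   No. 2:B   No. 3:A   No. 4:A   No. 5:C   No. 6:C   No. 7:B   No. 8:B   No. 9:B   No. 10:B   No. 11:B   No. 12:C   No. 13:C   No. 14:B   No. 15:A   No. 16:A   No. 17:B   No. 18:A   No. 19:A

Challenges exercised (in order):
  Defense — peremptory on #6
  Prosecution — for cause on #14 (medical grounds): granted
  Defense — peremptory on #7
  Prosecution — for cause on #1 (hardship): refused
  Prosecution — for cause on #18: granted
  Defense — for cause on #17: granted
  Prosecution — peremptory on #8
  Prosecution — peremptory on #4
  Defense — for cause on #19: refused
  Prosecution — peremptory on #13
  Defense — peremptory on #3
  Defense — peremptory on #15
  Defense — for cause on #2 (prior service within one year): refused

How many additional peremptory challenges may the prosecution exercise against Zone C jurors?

2

Prosecution peremptories so far: #8, #4, #13 — 3 of 5 used, 2 left overall.
Against Zone C: #13 — 1 used; per-zone cap 3 leaves 2.
Binding limit: min(2, 2) = 2.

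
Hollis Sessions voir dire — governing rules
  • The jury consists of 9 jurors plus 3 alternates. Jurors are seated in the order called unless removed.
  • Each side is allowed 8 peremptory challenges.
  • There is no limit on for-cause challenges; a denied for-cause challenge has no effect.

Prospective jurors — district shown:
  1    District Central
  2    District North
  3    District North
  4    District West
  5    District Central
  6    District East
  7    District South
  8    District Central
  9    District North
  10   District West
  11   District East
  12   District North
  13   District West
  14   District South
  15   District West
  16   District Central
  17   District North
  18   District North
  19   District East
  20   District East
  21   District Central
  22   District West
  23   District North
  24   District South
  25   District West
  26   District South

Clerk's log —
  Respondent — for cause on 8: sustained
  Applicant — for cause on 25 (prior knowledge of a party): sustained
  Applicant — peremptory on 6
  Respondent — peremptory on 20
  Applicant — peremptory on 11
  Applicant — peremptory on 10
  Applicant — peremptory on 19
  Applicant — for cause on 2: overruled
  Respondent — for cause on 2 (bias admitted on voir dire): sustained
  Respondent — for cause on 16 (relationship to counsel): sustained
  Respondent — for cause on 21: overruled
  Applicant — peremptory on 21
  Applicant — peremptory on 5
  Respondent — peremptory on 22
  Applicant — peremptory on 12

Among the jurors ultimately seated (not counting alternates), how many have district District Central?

Removed: #2, #5, #6, #8, #10, #11, #12, #16, #19, #20, #21, #22, #25.
Seated jurors 1–9: #1, #3, #4, #7, #9, #13, #14, #15, #17 (alternates #18, #23, #24 not counted).
Of those, in District Central: #1 → 1.

1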